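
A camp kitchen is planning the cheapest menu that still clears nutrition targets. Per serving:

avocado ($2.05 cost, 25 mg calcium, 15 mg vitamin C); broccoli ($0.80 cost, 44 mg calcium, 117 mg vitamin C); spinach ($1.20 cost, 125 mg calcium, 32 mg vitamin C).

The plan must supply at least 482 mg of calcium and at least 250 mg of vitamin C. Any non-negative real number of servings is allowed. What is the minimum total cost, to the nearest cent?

With two linear requirements the optimum uses one or two foods; enumerate the corners.
avocado only: max(482/25, 250/15) = 19.28 servings → $39.52.
broccoli only: max(482/44, 250/117) = 10.95 servings → $8.76.
spinach only: max(482/125, 250/32) = 7.812 servings → $9.38.
avocado + broccoli: the both-tight solution has a negative serving — not a feasible corner.
avocado + spinach with both tight: 14.72 servings and 0.9116 servings → $31.27.
broccoli + spinach with both tight: 1.197 servings and 3.435 servings → $5.08.
So the least-cost plan costs $5.08.

$5.08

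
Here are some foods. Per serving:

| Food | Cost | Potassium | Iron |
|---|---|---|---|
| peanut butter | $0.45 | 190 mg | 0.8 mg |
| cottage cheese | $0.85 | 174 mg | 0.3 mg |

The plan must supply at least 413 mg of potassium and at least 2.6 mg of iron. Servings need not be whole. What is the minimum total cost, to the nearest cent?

$1.46

For a min-cost LP with two ≥-constraints, a basic feasible solution has at most two positive variables.
peanut butter only: max(413/190, 2.6/0.8) = 3.25 servings → $1.46.
cottage cheese only: max(413/174, 2.6/0.3) = 8.667 servings → $7.37.
peanut butter + cottage cheese: the both-tight solution has a negative serving — not a feasible corner.
The minimum over all feasible corners is $1.46.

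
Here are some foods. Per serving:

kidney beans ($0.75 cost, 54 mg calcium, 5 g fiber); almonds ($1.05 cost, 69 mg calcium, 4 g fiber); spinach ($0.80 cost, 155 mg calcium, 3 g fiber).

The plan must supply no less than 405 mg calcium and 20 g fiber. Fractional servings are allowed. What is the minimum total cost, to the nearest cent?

At the optimum either one food covers both requirements or two foods hit both targets exactly; no other combination can be cheaper.
kidney beans only: max(405/54, 20/5) = 7.5 servings → $5.62.
almonds only: max(405/69, 20/4) = 5.87 servings → $6.16.
spinach only: max(405/155, 20/3) = 6.667 servings → $5.33.
kidney beans + almonds: the both-tight solution has a negative serving — not a feasible corner.
kidney beans + spinach with both tight: 3.075 servings and 1.542 servings → $3.54.
almonds + spinach with both tight: 4.564 servings and 0.5811 servings → $5.26.
So the least-cost plan costs $3.54.

$3.54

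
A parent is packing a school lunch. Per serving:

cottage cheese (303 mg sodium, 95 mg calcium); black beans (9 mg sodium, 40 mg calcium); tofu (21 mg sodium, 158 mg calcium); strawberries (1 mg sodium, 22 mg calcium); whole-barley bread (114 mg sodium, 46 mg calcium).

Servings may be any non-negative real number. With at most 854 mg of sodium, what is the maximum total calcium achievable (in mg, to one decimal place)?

18788.0 mg

Calcium per mg sodium: strawberries 22, tofu 7.524, black beans 4.444, whole-barley bread 0.4035, cottage cheese 0.3135.
With no serving limits, spend the whole sodium allowance on strawberries: 854 mg / 1 mg × 22 mg = 18788.0 mg.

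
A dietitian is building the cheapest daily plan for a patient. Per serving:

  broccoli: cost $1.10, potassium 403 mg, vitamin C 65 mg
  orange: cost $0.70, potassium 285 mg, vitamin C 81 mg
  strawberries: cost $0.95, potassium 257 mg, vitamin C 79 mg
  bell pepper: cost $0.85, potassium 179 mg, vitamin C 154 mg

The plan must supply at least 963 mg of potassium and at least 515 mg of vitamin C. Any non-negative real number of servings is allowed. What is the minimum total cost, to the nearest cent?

$3.33

broccoli only: max(963/403, 515/65) = 7.923 servings → $8.72.
orange only: max(963/285, 515/81) = 6.358 servings → $4.45.
strawberries only: max(963/257, 515/79) = 6.519 servings → $6.19.
bell pepper only: max(963/179, 515/154) = 5.38 servings → $4.57.
broccoli + orange: the both-tight solution has a negative serving — not a feasible corner.
broccoli + strawberries: intersection lies outside the first quadrant.
broccoli + bell pepper with both tight: 1.113 servings and 2.874 servings → $3.67.
orange + strawberries: intersection lies outside the first quadrant.
orange + bell pepper with both tight: 1.909 servings and 2.34 servings → $3.33.
strawberries + bell pepper with both tight: 2.206 servings and 2.212 servings → $3.98.
So the least-cost plan costs $3.33.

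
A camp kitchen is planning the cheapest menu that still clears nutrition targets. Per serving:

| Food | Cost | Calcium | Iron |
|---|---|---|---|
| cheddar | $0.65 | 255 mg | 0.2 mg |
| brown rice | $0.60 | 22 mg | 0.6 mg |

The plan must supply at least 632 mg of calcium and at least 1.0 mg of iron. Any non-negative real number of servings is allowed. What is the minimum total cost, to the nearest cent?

$2.08

For a min-cost LP with two ≥-constraints, a basic feasible solution has at most two positive variables.
cheddar only: max(632/255, 1.0/0.2) = 5 servings → $3.25.
brown rice only: max(632/22, 1.0/0.6) = 28.73 servings → $17.24.
cheddar + brown rice with both tight: 2.404 servings and 0.8654 servings → $2.08.
Cheapest feasible corner: $2.08.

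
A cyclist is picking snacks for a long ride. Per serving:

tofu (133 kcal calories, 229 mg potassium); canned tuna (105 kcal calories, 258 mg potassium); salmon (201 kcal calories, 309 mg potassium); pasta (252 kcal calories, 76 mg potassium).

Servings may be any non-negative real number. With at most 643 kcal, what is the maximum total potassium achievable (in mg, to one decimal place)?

1579.9 mg

Potassium per kcal: canned tuna 2.457, tofu 1.722, salmon 1.537, pasta 0.3016.
With no serving limits, spend the whole calories allowance on canned tuna: 643 kcal / 105 kcal × 258 mg = 1579.9 mg.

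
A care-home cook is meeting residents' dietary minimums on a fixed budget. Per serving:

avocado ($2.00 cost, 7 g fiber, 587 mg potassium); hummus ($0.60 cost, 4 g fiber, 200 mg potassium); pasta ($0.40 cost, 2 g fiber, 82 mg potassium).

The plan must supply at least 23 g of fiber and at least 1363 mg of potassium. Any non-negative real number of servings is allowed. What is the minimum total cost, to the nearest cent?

$4.09

This is a tiny linear program; its minimum lies at a vertex of the feasible set. List the vertices and price them.
avocado only: max(23/7, 1363/587) = 3.286 servings → $6.57.
hummus only: max(23/4, 1363/200) = 6.815 servings → $4.09.
pasta only: max(23/2, 1363/82) = 16.62 servings → $6.65.
avocado + hummus with both tight: 0.8987 servings and 4.177 servings → $4.30.
avocado + pasta with both tight: 1.4 servings and 6.6 servings → $5.44.
hummus + pasta: the both-tight solution has a negative serving — not a feasible corner.
So the least-cost plan costs $4.09.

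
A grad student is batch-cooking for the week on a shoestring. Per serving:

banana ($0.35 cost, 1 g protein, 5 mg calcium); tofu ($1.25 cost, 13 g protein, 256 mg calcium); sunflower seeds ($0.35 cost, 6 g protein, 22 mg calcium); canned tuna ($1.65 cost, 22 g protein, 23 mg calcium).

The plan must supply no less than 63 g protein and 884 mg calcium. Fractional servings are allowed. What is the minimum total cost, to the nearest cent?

$5.22

Check every corner: each single food scaled to meet both minima, and each pair solved so both constraints bind.
banana only: max(63/1, 884/5) = 176.8 servings → $61.88.
tofu only: max(63/13, 884/256) = 4.846 servings → $6.06.
sunflower seeds only: max(63/6, 884/22) = 40.18 servings → $14.06.
canned tuna only: max(63/22, 884/23) = 38.43 servings → $63.42.
banana + tofu with both tight: 24.27 servings and 2.979 servings → $12.22.
banana + sunflower seeds with both targets exact would need a negative amount; discard.
banana + canned tuna: intersection lies outside the first quadrant.
tofu + sunflower seeds with both tight: 3.134 servings and 3.709 servings → $5.22.
tofu + canned tuna with both tight: 3.375 servings and 0.8693 servings → $5.65.
sunflower seeds + canned tuna: intersection lies outside the first quadrant.
So the least-cost plan costs $5.22.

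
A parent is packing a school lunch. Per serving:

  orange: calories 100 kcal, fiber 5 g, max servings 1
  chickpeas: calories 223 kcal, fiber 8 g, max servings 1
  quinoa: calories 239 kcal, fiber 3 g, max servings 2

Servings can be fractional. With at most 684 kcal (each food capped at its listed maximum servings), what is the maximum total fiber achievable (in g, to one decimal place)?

Fiber per kcal: orange 0.05, chickpeas 0.03587, quinoa 0.01255.
Take 1 serving of orange: uses 100 kcal, +5.0 g fiber (running total 5.0 g).
Take 1 serving of chickpeas: uses 223 kcal, +8.0 g fiber (running total 13.0 g).
Take 1.51 servings of quinoa: uses 361 kcal, +4.5 g fiber (running total 17.5 g).
Filling greedily by fiber-per-kcal is optimal for one linear limit, giving 17.5 g.

17.5 g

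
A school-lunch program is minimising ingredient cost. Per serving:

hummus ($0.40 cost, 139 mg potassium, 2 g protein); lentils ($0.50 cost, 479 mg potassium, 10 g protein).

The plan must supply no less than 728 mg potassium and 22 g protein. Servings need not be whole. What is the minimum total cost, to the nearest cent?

hummus only: max(728/139, 22/2) = 11 servings → $4.40.
lentils only: max(728/479, 22/10) = 2.2 servings → $1.10.
hummus + lentils: intersection lies outside the first quadrant.
The minimum over all feasible corners is $1.10.

$1.10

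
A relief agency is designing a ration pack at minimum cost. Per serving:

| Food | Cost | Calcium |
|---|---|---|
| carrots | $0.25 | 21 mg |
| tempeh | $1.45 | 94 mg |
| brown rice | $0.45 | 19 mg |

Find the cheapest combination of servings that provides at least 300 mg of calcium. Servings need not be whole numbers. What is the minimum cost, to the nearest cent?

$3.57

Cost per mg of calcium: carrots $0.0119, tempeh $0.0154, brown rice $0.0237.
With no serving limits, use only carrots: 300 mg / 21 mg = 14.29 servings × $0.25 = $3.57.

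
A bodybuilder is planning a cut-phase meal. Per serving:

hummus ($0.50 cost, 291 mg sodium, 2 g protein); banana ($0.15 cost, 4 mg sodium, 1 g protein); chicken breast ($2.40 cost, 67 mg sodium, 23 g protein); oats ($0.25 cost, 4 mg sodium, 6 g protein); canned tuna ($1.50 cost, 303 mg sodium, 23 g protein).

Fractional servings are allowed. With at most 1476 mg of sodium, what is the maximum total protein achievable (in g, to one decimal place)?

2214.0 g

Protein per mg sodium: oats 1.5, chicken breast 0.3433, banana 0.25, canned tuna 0.07591, hummus 0.006873.
With no serving limits, spend the whole sodium allowance on oats: 1476 mg / 4 mg × 6 g = 2214.0 g.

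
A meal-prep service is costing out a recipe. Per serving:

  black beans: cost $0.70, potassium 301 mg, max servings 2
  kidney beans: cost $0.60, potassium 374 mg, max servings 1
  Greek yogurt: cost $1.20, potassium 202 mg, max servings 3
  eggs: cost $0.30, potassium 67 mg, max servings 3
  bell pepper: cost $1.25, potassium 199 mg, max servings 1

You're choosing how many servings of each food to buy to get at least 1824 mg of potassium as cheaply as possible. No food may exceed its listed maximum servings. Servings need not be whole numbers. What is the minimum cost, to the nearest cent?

$6.76

Cost per mg of potassium: kidney beans $0.0016, black beans $0.0023, eggs $0.0045, Greek yogurt $0.0059, bell pepper $0.0063.
Take 1 serving of kidney beans: +374.0 mg potassium for $0.60 (total $0.60, still need 1450.0 mg).
Take 2 servings of black beans: +602.0 mg potassium for $1.40 (total $2.00, still need 848.0 mg).
Take 3 servings of eggs: +201.0 mg potassium for $0.90 (total $2.90, still need 647.0 mg).
Take 3 servings of Greek yogurt: +606.0 mg potassium for $3.60 (total $6.50, still need 41.0 mg).
Take 0.206 servings of bell pepper: +41.0 mg potassium for $0.26 (total $6.76, still need 0.0 mg).
Filling from the cheapest source first is optimal under one linear minimum: $6.76.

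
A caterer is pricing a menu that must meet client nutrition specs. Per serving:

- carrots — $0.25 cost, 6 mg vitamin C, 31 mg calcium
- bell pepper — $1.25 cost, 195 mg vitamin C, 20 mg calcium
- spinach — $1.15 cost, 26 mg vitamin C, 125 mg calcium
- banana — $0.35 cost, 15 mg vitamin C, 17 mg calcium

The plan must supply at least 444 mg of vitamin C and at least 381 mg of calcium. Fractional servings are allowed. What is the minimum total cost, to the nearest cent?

$5.18

This is a tiny linear program; its minimum lies at a vertex of the feasible set. List the vertices and price them.
carrots only: max(444/6, 381/31) = 74 servings → $18.50.
bell pepper only: max(444/195, 381/20) = 19.05 servings → $23.81.
spinach only: max(444/26, 381/125) = 17.08 servings → $19.64.
banana only: max(444/15, 381/17) = 29.6 servings → $10.36.
carrots + bell pepper with both tight: 11.04 servings and 1.937 servings → $5.18.
carrots + spinach: the both-tight solution has a negative serving — not a feasible corner.
carrots + banana: the both-tight solution has a negative serving — not a feasible corner.
bell pepper + spinach with both tight: 1.911 servings and 2.742 servings → $5.54.
bell pepper + banana with both tight: 0.608 servings and 21.7 servings → $8.35.
spinach + banana: intersection lies outside the first quadrant.
Cheapest feasible corner: $5.18.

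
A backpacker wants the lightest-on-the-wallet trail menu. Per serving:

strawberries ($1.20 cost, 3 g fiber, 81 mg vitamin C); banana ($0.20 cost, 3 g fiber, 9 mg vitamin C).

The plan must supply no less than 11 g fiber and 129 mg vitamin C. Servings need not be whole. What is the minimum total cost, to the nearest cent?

$2.07

The cheapest plan sits at a corner of the feasible region — with two constraints it uses at most two foods.
strawberries only: max(11/3, 129/81) = 3.667 servings → $4.40.
banana only: max(11/3, 129/9) = 14.33 servings → $2.87.
strawberries + banana with both tight: 1.333 servings and 2.333 servings → $2.07.
So the least-cost plan costs $2.07.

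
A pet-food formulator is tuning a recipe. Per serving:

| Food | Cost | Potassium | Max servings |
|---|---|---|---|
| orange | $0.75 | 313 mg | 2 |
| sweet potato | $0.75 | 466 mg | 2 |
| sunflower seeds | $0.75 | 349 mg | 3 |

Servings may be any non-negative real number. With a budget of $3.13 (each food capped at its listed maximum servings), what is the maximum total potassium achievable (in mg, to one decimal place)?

Potassium per dollar: sweet potato 621.3, sunflower seeds 465.3, orange 417.3.
Take 2 servings of sweet potato: spends $1.50, +932.0 mg potassium (running total 932.0 mg).
Take 2.173 servings of sunflower seeds: spends $1.63, +758.5 mg potassium (running total 1690.5 mg).
Filling greedily by potassium-per-dollar is optimal for one linear limit, giving 1690.5 mg.

1690.5 mg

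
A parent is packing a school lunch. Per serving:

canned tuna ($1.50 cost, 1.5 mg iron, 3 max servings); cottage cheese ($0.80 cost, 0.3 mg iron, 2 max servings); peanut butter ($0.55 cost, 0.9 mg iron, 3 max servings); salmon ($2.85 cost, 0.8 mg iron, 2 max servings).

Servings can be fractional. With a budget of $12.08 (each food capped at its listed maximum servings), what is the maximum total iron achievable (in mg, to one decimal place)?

9.0 mg

Iron per dollar: peanut butter 1.636, canned tuna 1, cottage cheese 0.375, salmon 0.2807.
Take 3 servings of peanut butter: spends $1.65, +2.7 mg iron (running total 2.7 mg).
Take 3 servings of canned tuna: spends $4.50, +4.5 mg iron (running total 7.2 mg).
Take 2 servings of cottage cheese: spends $1.60, +0.6 mg iron (running total 7.8 mg).
Take 1.519 servings of salmon: spends $4.33, +1.2 mg iron (running total 9.0 mg).
Greedy by best ratio exhausts the cost allowance optimally: 9.0 mg.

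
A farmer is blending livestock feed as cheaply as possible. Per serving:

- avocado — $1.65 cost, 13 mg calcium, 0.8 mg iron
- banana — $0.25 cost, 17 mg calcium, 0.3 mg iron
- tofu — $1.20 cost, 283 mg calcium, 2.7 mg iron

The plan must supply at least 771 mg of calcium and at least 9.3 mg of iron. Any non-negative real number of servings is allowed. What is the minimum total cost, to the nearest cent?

$4.13

Minimising a linear cost over {calcium ≥ 771, iron ≥ 9.3, servings ≥ 0} — the optimum is at a vertex, using one or two foods.
avocado only: max(771/13, 9.3/0.8) = 59.31 servings → $97.86.
banana only: max(771/17, 9.3/0.3) = 45.35 servings → $11.34.
tofu only: max(771/283, 9.3/2.7) = 3.444 servings → $4.13.
avocado + banana: intersection lies outside the first quadrant.
avocado + tofu with both tight: 2.876 servings and 2.592 servings → $7.86.
banana + tofu with both tight: 14.11 servings and 1.877 servings → $5.78.
The minimum over all feasible corners is $4.13.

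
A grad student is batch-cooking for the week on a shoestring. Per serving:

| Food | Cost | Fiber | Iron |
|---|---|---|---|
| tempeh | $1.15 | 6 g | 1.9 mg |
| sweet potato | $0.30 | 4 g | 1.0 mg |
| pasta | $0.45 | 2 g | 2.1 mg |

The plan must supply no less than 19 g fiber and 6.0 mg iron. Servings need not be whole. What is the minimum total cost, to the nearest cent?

$1.66

With two linear requirements the optimum uses one or two foods; enumerate the corners.
tempeh only: max(19/6, 6.0/1.9) = 3.167 servings → $3.64.
sweet potato only: max(19/4, 6.0/1.0) = 6 servings → $1.80.
pasta only: max(19/2, 6.0/2.1) = 9.5 servings → $4.28.
tempeh + sweet potato with both tight: 3.125 servings and 0.0625 servings → $3.61.
tempeh + pasta: intersection lies outside the first quadrant.
sweet potato + pasta with both tight: 4.359 servings and 0.7812 servings → $1.66.
So the least-cost plan costs $1.66.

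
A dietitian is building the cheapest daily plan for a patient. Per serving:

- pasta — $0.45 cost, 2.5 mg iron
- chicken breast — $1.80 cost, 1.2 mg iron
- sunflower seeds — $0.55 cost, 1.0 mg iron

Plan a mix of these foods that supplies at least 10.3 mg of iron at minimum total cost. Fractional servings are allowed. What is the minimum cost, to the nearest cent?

$1.85

Cost per mg of iron: pasta $0.1800, sunflower seeds $0.5500, chicken breast $1.5000.
With no serving limits, use only pasta: 10.3 mg / 2.5 mg = 4.12 servings × $0.45 = $1.85.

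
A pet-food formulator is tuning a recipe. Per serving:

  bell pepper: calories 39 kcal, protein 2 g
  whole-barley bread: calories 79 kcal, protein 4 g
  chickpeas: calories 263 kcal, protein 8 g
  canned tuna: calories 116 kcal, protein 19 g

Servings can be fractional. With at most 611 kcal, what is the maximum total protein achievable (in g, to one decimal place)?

Protein per kcal: canned tuna 0.1638, bell pepper 0.05128, whole-barley bread 0.05063, chickpeas 0.03042.
With no serving limits, spend the whole calories allowance on canned tuna: 611 kcal / 116 kcal × 19 g = 100.1 g.

100.1 g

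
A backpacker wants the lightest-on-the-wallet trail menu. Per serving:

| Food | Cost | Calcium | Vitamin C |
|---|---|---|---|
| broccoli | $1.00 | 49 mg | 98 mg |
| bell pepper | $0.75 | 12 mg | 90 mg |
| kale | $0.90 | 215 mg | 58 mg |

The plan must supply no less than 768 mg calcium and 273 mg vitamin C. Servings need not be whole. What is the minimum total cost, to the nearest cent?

The cheapest plan sits at a corner of the feasible region — with two constraints it uses at most two foods.
broccoli only: max(768/49, 273/98) = 15.67 servings → $15.67.
bell pepper only: max(768/12, 273/90) = 64 servings → $48.00.
kale only: max(768/215, 273/58) = 4.707 servings → $4.24.
broccoli + bell pepper: intersection lies outside the first quadrant.
broccoli + kale with both tight: 0.7763 servings and 3.395 servings → $3.83.
bell pepper + kale with both tight: 0.7586 servings and 3.53 servings → $3.75.
Cheapest feasible corner: $3.75.

$3.75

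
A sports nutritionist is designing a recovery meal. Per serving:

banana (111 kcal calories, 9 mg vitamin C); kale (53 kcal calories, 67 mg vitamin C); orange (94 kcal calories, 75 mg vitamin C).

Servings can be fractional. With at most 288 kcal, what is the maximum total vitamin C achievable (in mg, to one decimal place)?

Vitamin C per kcal: kale 1.264, orange 0.7979, banana 0.08108.
With no serving limits, spend the whole calories allowance on kale: 288 kcal / 53 kcal × 67 mg = 364.1 mg.

364.1 mg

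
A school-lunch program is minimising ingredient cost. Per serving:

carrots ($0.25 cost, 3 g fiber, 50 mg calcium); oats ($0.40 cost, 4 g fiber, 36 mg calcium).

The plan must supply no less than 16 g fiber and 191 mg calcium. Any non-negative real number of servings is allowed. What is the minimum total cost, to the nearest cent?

For a min-cost LP with two ≥-constraints, a basic feasible solution has at most two positive variables.
carrots only: max(16/3, 191/50) = 5.333 servings → $1.33.
oats only: max(16/4, 191/36) = 5.306 servings → $2.12.
carrots + oats with both tight: 2.043 servings and 2.467 servings → $1.50.
The minimum over all feasible corners is $1.33.

$1.33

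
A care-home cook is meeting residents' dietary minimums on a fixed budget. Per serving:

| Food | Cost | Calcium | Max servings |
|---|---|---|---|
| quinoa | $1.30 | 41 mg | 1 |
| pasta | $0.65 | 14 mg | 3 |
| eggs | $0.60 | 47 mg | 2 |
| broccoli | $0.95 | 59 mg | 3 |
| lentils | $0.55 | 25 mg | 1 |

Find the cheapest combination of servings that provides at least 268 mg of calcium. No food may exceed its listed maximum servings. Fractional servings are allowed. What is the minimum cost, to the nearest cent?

$4.00

Cost per mg of calcium: eggs $0.0128, broccoli $0.0161, lentils $0.0220, quinoa $0.0317, pasta $0.0464.
Take 2 servings of eggs: +94.0 mg calcium for $1.20 (total $1.20, still need 174.0 mg).
Take 2.949 servings of broccoli: +174.0 mg calcium for $2.80 (total $4.00, still need 0.0 mg).
Greedy by cheapest-per-mg is optimal for a single linear constraint, so the minimum cost is $4.00.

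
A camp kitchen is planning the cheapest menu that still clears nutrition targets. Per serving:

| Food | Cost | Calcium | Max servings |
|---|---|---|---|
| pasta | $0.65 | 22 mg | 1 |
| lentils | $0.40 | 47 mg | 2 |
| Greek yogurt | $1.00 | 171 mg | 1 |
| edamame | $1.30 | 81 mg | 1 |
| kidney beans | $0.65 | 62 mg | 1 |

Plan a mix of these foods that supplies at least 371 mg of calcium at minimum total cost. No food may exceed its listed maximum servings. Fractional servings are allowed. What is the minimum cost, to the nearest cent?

$3.16

Cost per mg of calcium: Greek yogurt $0.0058, lentils $0.0085, kidney beans $0.0105, edamame $0.0160, pasta $0.0295.
Take 1 serving of Greek yogurt: +171.0 mg calcium for $1.00 (total $1.00, still need 200.0 mg).
Take 2 servings of lentils: +94.0 mg calcium for $0.80 (total $1.80, still need 106.0 mg).
Take 1 serving of kidney beans: +62.0 mg calcium for $0.65 (total $2.45, still need 44.0 mg).
Take 0.5432 servings of edamame: +44.0 mg calcium for $0.71 (total $3.16, still need 0.0 mg).
Filling from the cheapest source first is optimal under one linear minimum: $3.16.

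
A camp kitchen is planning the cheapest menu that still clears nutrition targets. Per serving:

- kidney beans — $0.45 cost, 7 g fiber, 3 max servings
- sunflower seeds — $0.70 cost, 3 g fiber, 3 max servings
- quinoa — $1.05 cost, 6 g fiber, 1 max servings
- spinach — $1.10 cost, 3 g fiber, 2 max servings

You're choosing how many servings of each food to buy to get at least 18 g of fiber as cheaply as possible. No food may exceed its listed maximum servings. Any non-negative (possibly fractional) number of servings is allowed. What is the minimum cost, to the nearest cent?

Cost per g of fiber: kidney beans $0.0643, quinoa $0.1750, sunflower seeds $0.2333, spinach $0.3667.
Take 2.571 servings of kidney beans: +18.0 g fiber for $1.16 (total $1.16, still need 0.0 g).
Filling from the cheapest source first is optimal under one linear minimum: $1.16.

$1.16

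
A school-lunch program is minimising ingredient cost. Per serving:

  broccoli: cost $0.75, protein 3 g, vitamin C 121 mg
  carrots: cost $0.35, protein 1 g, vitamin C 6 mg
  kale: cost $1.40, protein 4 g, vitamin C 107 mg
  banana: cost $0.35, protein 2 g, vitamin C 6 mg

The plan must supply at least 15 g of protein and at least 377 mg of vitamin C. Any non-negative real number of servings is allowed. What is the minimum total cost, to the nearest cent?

broccoli only: max(15/3, 377/121) = 5 servings → $3.75.
carrots only: max(15/1, 377/6) = 62.83 servings → $21.99.
kale only: max(15/4, 377/107) = 3.75 servings → $5.25.
banana only: max(15/2, 377/6) = 62.83 servings → $21.99.
broccoli + carrots with both tight: 2.786 servings and 6.641 servings → $4.41.
broccoli + kale: intersection lies outside the first quadrant.
broccoli + banana with both tight: 2.964 servings and 3.054 servings → $3.29.
carrots + kale with both tight: 1.169 servings and 3.458 servings → $5.25.
carrots + banana: the both-tight solution has a negative serving — not a feasible corner.
kale + banana with both tight: 3.495 servings and 0.5105 servings → $5.07.
So the least-cost plan costs $3.29.

$3.29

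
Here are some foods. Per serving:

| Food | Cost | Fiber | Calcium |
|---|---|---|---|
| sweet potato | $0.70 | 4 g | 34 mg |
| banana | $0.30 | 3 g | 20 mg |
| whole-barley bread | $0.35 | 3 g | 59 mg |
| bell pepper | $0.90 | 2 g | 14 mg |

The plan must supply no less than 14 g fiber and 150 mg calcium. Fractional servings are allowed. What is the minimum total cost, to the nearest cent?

Compare the cost at each extreme point of the feasible region.
sweet potato only: max(14/4, 150/34) = 4.412 servings → $3.09.
banana only: max(14/3, 150/20) = 7.5 servings → $2.25.
whole-barley bread only: max(14/3, 150/59) = 4.667 servings → $1.63.
bell pepper only: max(14/2, 150/14) = 10.71 servings → $9.64.
sweet potato + banana with both targets exact would need a negative amount; discard.
sweet potato + whole-barley bread with both tight: 2.806 servings and 0.9254 servings → $2.29.
sweet potato + bell pepper with both targets exact would need a negative amount; discard.
banana + whole-barley bread with both tight: 3.214 servings and 1.453 servings → $1.47.
banana + bell pepper: the both-tight solution has a negative serving — not a feasible corner.
whole-barley bread + bell pepper with both tight: 1.368 servings and 4.947 servings → $4.93.
So the least-cost plan costs $1.47.

$1.47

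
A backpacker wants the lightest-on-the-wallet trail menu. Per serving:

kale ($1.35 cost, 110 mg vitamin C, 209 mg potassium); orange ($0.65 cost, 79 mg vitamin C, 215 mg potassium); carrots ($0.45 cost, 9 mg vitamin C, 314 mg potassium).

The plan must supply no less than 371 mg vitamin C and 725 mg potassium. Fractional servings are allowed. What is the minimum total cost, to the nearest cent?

Check every corner: each single food scaled to meet both minima, and each pair solved so both constraints bind.
kale only: max(371/110, 725/209) = 3.469 servings → $4.68.
orange only: max(371/79, 725/215) = 4.696 servings → $3.05.
carrots only: max(371/9, 725/314) = 41.22 servings → $18.55.
kale + orange with both tight: 3.15 servings and 0.3097 servings → $4.45.
kale + carrots with both tight: 3.367 servings and 0.0677 servings → $4.58.
orange + carrots: the both-tight solution has a negative serving — not a feasible corner.
Cheapest feasible corner: $3.05.

$3.05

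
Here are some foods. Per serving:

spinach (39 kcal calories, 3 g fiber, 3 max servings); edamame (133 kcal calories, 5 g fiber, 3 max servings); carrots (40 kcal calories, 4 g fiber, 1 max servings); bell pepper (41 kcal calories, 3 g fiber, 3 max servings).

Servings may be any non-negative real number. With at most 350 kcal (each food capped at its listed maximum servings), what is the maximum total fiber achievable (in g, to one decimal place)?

Fiber per kcal: carrots 0.1, spinach 0.07692, bell pepper 0.07317, edamame 0.03759.
Take 1 serving of carrots: uses 40 kcal, +4.0 g fiber (running total 4.0 g).
Take 3 servings of spinach: uses 117 kcal, +9.0 g fiber (running total 13.0 g).
Take 3 servings of bell pepper: uses 123 kcal, +9.0 g fiber (running total 22.0 g).
Take 0.5263 servings of edamame: uses 70 kcal, +2.6 g fiber (running total 24.6 g).
Greedy by best ratio exhausts the calories allowance optimally: 24.6 g.

24.6 g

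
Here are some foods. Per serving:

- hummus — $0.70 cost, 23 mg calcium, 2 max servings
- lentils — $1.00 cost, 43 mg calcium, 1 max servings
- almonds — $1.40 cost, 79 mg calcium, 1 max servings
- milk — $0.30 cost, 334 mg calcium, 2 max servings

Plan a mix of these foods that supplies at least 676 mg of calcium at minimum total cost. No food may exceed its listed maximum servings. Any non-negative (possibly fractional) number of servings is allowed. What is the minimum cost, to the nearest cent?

$0.74

Cost per mg of calcium: milk $0.0009, almonds $0.0177, lentils $0.0233, hummus $0.0304.
Take 2 servings of milk: +668.0 mg calcium for $0.60 (total $0.60, still need 8.0 mg).
Take 0.1013 servings of almonds: +8.0 mg calcium for $0.14 (total $0.74, still need 0.0 mg).
Greedy by cheapest-per-mg is optimal for a single linear constraint, so the minimum cost is $0.74.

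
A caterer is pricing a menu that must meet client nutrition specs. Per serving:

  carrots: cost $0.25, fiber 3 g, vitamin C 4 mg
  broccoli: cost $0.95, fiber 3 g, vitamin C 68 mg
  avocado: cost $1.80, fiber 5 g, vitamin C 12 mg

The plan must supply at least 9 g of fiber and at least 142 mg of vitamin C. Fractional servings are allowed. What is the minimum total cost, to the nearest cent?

With two linear requirements the optimum uses one or two foods; enumerate the corners.
carrots only: max(9/3, 142/4) = 35.5 servings → $8.88.
broccoli only: max(9/3, 142/68) = 3 servings → $2.85.
avocado only: max(9/5, 142/12) = 11.83 servings → $21.30.
carrots + broccoli with both tight: 0.9688 servings and 2.031 servings → $2.17.
carrots + avocado: the both-tight solution has a negative serving — not a feasible corner.
broccoli + avocado with both tight: 1.98 servings and 0.6118 servings → $2.98.
The minimum over all feasible corners is $2.17.

$2.17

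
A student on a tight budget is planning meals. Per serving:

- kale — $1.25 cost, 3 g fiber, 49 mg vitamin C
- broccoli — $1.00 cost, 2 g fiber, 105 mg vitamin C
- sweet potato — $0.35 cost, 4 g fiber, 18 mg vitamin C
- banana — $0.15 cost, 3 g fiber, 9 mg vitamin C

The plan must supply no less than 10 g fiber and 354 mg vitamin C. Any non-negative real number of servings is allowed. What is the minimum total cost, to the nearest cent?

At the optimum either one food covers both requirements or two foods hit both targets exactly; no other combination can be cheaper.
kale only: max(10/3, 354/49) = 7.224 servings → $9.03.
broccoli only: max(10/2, 354/105) = 5 servings → $5.00.
sweet potato only: max(10/4, 354/18) = 19.67 servings → $6.88.
banana only: max(10/3, 354/9) = 39.33 servings → $5.90.
kale + broccoli with both tight: 1.576 servings and 2.636 servings → $4.61.
kale + sweet potato with both targets exact would need a negative amount; discard.
kale + banana: the both-tight solution has a negative serving — not a feasible corner.
broccoli + sweet potato with both tight: 3.219 servings and 0.8906 servings → $3.53.
broccoli + banana with both tight: 3.273 servings and 1.152 servings → $3.45.
sweet potato + banana: the both-tight solution has a negative serving — not a feasible corner.
So the least-cost plan costs $3.45.

$3.45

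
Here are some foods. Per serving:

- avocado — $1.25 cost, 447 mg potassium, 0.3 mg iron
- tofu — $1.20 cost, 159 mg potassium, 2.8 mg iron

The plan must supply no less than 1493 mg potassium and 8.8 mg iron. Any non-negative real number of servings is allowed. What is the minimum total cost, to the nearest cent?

$6.36

The cheapest plan sits at a corner of the feasible region — with two constraints it uses at most two foods.
avocado only: max(1493/447, 8.8/0.3) = 29.33 servings → $36.67.
tofu only: max(1493/159, 8.8/2.8) = 9.39 servings → $11.27.
avocado + tofu with both tight: 2.31 servings and 2.895 servings → $6.36.
Cheapest feasible corner: $6.36.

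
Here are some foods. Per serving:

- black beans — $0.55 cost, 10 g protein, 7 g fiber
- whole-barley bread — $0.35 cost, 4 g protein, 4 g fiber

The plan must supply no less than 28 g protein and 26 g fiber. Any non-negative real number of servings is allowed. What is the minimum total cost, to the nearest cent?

$2.04

black beans only: max(28/10, 26/7) = 3.714 servings → $2.04.
whole-barley bread only: max(28/4, 26/4) = 7 servings → $2.45.
black beans + whole-barley bread with both tight: 0.6667 servings and 5.333 servings → $2.23.
So the least-cost plan costs $2.04.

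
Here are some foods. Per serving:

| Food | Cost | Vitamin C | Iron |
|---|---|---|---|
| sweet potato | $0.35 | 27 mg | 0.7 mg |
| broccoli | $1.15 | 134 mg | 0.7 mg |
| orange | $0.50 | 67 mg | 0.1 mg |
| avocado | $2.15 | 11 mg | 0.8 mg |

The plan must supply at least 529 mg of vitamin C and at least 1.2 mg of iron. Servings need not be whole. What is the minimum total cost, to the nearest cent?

For a min-cost LP with two ≥-constraints, a basic feasible solution has at most two positive variables.
sweet potato only: max(529/27, 1.2/0.7) = 19.59 servings → $6.86.
broccoli only: max(529/134, 1.2/0.7) = 3.948 servings → $4.54.
orange only: max(529/67, 1.2/0.1) = 12 servings → $6.00.
avocado only: max(529/11, 1.2/0.8) = 48.09 servings → $103.40.
sweet potato + broccoli: the both-tight solution has a negative serving — not a feasible corner.
sweet potato + orange with both tight: 0.6222 servings and 7.645 servings → $4.04.
sweet potato + avocado: the both-tight solution has a negative serving — not a feasible corner.
broccoli + orange with both tight: 0.8209 servings and 6.254 servings → $4.07.
broccoli + avocado: the both-tight solution has a negative serving — not a feasible corner.
orange + avocado with both tight: 7.81 servings and 0.5238 servings → $5.03.
Cheapest feasible corner: $4.04.

$4.04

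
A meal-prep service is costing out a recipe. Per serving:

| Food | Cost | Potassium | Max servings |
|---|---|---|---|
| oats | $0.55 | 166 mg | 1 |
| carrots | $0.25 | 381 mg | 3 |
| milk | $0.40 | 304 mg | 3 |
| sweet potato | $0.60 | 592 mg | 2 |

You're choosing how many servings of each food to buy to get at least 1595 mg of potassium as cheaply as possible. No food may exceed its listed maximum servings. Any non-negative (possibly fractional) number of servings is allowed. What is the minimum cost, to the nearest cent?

Cost per mg of potassium: carrots $0.0007, sweet potato $0.0010, milk $0.0013, oats $0.0033.
Take 3 servings of carrots: +1143.0 mg potassium for $0.75 (total $0.75, still need 452.0 mg).
Take 0.7635 servings of sweet potato: +452.0 mg potassium for $0.46 (total $1.21, still need 0.0 mg).
Greedy by cheapest-per-mg is optimal for a single linear constraint, so the minimum cost is $1.21.

$1.21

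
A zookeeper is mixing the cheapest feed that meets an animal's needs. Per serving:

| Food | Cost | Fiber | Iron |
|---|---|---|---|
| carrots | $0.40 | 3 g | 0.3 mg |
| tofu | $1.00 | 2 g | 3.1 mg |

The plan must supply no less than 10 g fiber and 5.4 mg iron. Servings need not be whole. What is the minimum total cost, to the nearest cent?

carrots only: max(10/3, 5.4/0.3) = 18 servings → $7.20.
tofu only: max(10/2, 5.4/3.1) = 5 servings → $5.00.
carrots + tofu with both tight: 2.322 servings and 1.517 servings → $2.45.
Cheapest feasible corner: $2.45.

$2.45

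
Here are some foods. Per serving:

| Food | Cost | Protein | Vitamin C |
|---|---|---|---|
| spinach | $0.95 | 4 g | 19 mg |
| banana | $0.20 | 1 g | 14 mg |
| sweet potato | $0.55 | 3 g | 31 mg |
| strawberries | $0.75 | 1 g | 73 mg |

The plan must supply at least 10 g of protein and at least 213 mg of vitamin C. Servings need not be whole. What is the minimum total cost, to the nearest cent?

At the optimum either one food covers both requirements or two foods hit both targets exactly; no other combination can be cheaper.
spinach only: max(10/4, 213/19) = 11.21 servings → $10.65.
banana only: max(10/1, 213/14) = 15.21 servings → $3.04.
sweet potato only: max(10/3, 213/31) = 6.871 servings → $3.78.
strawberries only: max(10/1, 213/73) = 10 servings → $7.50.
spinach + banana: intersection lies outside the first quadrant.
spinach + sweet potato with both targets exact would need a negative amount; discard.
spinach + strawberries with both tight: 1.894 servings and 2.425 servings → $3.62.
banana + sweet potato: the both-tight solution has a negative serving — not a feasible corner.
banana + strawberries with both tight: 8.763 servings and 1.237 servings → $2.68.
sweet potato + strawberries with both tight: 2.75 servings and 1.75 servings → $2.83.
The minimum over all feasible corners is $2.68.

$2.68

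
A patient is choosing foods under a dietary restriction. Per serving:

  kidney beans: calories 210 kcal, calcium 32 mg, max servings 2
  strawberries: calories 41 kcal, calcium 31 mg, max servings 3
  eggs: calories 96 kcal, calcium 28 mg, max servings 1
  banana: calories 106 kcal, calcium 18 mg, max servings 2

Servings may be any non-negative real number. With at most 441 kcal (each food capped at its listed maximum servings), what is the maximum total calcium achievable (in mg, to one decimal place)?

Calcium per kcal: strawberries 0.7561, eggs 0.2917, banana 0.1698, kidney beans 0.1524.
Take 3 servings of strawberries: uses 123 kcal, +93.0 mg calcium (running total 93.0 mg).
Take 1 serving of eggs: uses 96 kcal, +28.0 mg calcium (running total 121.0 mg).
Take 2 servings of banana: uses 212 kcal, +36.0 mg calcium (running total 157.0 mg).
Take 0.04762 servings of kidney beans: uses 10 kcal, +1.5 mg calcium (running total 158.5 mg).
Greedy by best ratio exhausts the calories allowance optimally: 158.5 mg.

158.5 mg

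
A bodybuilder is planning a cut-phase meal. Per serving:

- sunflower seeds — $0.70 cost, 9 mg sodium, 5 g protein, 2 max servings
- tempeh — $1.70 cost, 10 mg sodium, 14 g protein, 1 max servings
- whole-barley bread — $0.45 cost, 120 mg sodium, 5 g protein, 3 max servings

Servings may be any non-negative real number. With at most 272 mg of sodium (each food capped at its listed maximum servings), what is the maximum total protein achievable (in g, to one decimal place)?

Protein per mg sodium: tempeh 1.4, sunflower seeds 0.5556, whole-barley bread 0.04167.
Take 1 serving of tempeh: uses 10 mg sodium, +14.0 g protein (running total 14.0 g).
Take 2 servings of sunflower seeds: uses 18 mg sodium, +10.0 g protein (running total 24.0 g).
Take 2.033 servings of whole-barley bread: uses 244 mg sodium, +10.2 g protein (running total 34.2 g).
Greedy by best ratio exhausts the sodium allowance optimally: 34.2 g.

34.2 g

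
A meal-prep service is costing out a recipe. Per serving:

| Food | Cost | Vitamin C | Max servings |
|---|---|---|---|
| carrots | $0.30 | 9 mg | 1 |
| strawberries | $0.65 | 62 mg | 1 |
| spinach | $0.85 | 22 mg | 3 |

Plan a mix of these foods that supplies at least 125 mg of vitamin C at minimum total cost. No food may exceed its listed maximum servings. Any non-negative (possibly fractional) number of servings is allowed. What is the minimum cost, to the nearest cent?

Cost per mg of vitamin C: strawberries $0.0105, carrots $0.0333, spinach $0.0386.
Take 1 serving of strawberries: +62.0 mg vitamin C for $0.65 (total $0.65, still need 63.0 mg).
Take 1 serving of carrots: +9.0 mg vitamin C for $0.30 (total $0.95, still need 54.0 mg).
Take 2.455 servings of spinach: +54.0 mg vitamin C for $2.09 (total $3.04, still need 0.0 mg).
Filling from the cheapest source first is optimal under one linear minimum: $3.04.

$3.04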